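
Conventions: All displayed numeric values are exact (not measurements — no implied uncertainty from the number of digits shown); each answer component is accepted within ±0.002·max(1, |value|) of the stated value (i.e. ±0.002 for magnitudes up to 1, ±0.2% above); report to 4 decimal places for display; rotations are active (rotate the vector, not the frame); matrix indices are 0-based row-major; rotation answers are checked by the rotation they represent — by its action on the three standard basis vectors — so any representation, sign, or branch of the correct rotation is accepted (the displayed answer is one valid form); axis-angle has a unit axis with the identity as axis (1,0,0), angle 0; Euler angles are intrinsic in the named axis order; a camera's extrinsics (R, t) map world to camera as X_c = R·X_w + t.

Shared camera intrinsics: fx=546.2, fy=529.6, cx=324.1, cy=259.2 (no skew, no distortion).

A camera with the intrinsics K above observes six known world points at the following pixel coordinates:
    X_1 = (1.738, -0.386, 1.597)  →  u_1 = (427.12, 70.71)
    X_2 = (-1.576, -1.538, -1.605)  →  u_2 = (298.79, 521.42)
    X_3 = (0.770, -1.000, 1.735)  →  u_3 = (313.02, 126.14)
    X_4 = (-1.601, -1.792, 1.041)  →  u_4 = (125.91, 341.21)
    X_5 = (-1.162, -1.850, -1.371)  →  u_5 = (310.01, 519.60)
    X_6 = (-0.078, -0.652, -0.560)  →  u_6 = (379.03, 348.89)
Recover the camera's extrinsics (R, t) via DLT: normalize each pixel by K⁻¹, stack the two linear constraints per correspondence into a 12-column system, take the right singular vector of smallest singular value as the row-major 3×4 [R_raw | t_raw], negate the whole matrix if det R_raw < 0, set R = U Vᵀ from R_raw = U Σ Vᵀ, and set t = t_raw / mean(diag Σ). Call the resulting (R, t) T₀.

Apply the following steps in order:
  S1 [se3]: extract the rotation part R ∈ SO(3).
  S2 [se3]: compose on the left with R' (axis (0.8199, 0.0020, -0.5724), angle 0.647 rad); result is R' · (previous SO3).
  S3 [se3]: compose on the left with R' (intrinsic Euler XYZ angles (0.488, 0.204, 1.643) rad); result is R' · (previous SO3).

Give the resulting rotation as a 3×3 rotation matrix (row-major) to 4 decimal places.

source (pnp_recover): camera pose = R=[0.8012 0.2361 -0.5499; -0.4485 -0.3715 -0.8130; -0.3962 0.8979 -0.1917], t=(0.4801, 0.2300, 6.1300)
after S1 (rot_of_se3): [0.8012 0.2361 -0.5499; -0.4485 -0.3715 -0.8130; -0.3962 0.8979 -0.1917]
after S2 (compose_so3): [0.6303 0.0081 -0.7763; -0.4381 -0.8218 -0.3643; -0.6409 0.5697 -0.5145]
after S3 (compose_so3): [0.2535 0.9175 0.3065; 0.9147 -0.1243 -0.3846; -0.3148 0.3778 -0.8707]

rotation (matrix) = ((0.2535, 0.9175, 0.3065), (0.9147, -0.1243, -0.3846), (-0.3148, 0.3778, -0.8707))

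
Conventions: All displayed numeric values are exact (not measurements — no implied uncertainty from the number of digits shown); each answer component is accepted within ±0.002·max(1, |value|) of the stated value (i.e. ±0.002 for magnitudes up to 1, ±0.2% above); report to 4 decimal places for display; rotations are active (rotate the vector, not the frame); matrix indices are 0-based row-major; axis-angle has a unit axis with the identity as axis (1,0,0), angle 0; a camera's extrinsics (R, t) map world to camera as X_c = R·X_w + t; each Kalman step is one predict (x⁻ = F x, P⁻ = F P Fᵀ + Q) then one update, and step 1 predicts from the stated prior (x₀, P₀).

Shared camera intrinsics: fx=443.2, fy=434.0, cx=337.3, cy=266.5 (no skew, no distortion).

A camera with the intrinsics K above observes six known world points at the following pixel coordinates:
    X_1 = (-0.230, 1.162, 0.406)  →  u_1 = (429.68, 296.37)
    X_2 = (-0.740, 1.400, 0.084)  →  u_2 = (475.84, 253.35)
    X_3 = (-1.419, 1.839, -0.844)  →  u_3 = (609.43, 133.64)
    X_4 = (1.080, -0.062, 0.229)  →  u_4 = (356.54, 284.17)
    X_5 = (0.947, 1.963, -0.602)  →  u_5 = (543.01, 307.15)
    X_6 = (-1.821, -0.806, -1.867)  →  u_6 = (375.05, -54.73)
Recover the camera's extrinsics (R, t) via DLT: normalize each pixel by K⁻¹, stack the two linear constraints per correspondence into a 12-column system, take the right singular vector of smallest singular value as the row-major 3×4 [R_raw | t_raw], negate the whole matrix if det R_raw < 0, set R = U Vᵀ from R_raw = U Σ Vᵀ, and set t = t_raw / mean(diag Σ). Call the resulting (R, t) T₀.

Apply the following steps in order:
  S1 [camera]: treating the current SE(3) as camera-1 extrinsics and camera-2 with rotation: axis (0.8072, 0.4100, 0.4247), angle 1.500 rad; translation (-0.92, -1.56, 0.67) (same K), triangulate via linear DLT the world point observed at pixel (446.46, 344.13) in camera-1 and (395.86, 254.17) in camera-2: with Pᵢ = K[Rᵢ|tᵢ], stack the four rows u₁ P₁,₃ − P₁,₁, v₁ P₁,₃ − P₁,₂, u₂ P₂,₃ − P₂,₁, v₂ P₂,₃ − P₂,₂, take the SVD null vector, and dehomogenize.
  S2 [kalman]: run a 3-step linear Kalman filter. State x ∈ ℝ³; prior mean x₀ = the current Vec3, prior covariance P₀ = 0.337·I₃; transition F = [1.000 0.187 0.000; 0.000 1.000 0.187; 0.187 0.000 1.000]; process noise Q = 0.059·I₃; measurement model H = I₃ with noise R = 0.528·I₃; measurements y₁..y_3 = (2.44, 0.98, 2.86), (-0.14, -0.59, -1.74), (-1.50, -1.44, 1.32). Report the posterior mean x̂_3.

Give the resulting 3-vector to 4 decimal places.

result = (0.3763, -0.2284, 0.6018)

source (pnp_recover): camera pose = R=[0.1970 0.7757 -0.5996; 0.4901 0.4518 0.7455; 0.8491 -0.4407 -0.2911], t=(0.2200, -0.4400, 4.8201)
after S1 (triangulate): (1.7869, 1.1743, 0.0938)
after S2 (kf_track): (0.3763, -0.2284, 0.6018)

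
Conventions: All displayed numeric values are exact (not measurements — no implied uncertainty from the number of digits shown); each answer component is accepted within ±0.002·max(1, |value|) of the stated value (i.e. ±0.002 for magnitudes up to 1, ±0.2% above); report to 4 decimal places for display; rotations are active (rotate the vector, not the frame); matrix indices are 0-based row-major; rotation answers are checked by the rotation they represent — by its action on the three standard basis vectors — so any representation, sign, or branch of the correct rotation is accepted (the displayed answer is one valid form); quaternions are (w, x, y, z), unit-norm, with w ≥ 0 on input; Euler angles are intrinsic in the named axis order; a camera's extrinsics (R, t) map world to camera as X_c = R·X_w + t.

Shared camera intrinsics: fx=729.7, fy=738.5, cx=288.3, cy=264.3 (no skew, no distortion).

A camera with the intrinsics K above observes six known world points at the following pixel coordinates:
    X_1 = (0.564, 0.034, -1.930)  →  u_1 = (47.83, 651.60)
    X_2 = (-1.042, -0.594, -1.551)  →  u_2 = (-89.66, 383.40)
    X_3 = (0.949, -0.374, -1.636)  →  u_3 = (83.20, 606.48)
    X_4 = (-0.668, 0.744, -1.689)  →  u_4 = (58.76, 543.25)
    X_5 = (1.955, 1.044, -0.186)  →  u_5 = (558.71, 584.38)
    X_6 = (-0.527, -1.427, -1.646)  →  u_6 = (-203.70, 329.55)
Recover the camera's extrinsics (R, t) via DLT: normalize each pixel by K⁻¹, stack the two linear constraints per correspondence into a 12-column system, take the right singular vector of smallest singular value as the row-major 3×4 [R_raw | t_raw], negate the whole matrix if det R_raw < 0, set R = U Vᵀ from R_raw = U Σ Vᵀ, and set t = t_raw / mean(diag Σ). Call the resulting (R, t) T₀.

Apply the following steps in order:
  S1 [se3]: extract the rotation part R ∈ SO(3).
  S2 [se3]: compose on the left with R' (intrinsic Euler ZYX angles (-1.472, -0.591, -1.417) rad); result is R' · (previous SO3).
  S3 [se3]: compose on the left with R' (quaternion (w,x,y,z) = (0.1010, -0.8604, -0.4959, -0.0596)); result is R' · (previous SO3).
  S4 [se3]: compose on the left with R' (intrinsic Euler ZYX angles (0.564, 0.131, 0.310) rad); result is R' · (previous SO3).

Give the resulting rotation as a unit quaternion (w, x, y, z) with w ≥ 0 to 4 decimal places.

rotation (quat) = (0.1161, 0.2739, -0.8756, -0.3807)

source (pnp_recover): camera pose = R=[0.6685 0.4028 0.6252; 0.2311 0.6866 -0.6894; -0.7069 0.6053 0.3659], t=(-0.2801, 0.2599, 4.4097)
after S1 (rot_of_se3): [0.6685 0.4028 0.6252; 0.2311 0.6866 -0.6894; -0.7069 0.6053 0.3659]
after S2 (compose_so3): [-0.5867 0.7651 0.2654; -0.8045 -0.5882 -0.0826; 0.0929 -0.2620 0.9606]
after S3 (compose_so3): [-0.9899 -0.1263 0.0638; -0.0796 0.8696 0.4873; -0.1171 0.4774 -0.8709]
after S4 (compose_so3): [-0.8230 -0.3912 -0.4118; -0.5680 0.5601 0.6030; -0.0053 0.7302 -0.6832]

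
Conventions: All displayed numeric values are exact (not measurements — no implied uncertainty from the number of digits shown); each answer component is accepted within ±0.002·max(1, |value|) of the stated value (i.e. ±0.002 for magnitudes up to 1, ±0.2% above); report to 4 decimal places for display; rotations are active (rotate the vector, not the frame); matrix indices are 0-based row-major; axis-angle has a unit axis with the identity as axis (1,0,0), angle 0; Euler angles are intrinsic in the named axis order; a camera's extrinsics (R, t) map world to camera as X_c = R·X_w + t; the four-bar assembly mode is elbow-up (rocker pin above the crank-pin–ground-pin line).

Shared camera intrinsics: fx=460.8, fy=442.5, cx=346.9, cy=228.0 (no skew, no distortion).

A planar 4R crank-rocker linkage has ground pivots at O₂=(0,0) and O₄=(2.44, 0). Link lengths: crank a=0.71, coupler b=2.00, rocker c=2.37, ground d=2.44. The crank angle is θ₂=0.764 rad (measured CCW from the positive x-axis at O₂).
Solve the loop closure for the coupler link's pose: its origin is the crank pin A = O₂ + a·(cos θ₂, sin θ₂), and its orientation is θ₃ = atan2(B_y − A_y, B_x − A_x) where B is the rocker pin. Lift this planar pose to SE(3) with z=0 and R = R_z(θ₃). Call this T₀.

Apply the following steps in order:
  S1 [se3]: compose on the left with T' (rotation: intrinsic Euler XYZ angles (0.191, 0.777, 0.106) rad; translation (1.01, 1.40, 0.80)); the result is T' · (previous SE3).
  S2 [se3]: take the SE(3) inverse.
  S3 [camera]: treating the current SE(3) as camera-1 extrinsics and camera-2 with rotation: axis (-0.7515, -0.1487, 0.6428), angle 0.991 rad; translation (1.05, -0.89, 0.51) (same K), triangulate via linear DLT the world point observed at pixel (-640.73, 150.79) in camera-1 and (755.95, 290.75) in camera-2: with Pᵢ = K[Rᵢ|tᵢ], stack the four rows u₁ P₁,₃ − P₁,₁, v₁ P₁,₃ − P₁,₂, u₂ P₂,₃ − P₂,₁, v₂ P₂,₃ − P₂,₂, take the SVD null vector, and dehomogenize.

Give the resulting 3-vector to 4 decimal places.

source (fourbar_fk): coupler pose = R=[0.5209 -0.8536 0.0000; 0.8536 0.5209 0.0000; 0.0000 0.0000 1.0000], t=(0.5127, 0.4912, 0.0000)
after S1 (compose_se3): R=[0.3050 -0.6445 0.7011; 0.9444 0.2996 -0.1354; -0.1228 0.7034 0.7001], t=(1.3364, 1.9937, 0.5879)
after S2 (invert_se3): R=[0.3050 0.9444 -0.1228; -0.6445 0.2996 0.7034; 0.7011 -0.1354 0.7001], t=(-2.2183, -0.1495, -1.0787)
after S3 (triangulate): (1.5783, -1.3500, 1.8586)

result = (1.5783, -1.3500, 1.8586)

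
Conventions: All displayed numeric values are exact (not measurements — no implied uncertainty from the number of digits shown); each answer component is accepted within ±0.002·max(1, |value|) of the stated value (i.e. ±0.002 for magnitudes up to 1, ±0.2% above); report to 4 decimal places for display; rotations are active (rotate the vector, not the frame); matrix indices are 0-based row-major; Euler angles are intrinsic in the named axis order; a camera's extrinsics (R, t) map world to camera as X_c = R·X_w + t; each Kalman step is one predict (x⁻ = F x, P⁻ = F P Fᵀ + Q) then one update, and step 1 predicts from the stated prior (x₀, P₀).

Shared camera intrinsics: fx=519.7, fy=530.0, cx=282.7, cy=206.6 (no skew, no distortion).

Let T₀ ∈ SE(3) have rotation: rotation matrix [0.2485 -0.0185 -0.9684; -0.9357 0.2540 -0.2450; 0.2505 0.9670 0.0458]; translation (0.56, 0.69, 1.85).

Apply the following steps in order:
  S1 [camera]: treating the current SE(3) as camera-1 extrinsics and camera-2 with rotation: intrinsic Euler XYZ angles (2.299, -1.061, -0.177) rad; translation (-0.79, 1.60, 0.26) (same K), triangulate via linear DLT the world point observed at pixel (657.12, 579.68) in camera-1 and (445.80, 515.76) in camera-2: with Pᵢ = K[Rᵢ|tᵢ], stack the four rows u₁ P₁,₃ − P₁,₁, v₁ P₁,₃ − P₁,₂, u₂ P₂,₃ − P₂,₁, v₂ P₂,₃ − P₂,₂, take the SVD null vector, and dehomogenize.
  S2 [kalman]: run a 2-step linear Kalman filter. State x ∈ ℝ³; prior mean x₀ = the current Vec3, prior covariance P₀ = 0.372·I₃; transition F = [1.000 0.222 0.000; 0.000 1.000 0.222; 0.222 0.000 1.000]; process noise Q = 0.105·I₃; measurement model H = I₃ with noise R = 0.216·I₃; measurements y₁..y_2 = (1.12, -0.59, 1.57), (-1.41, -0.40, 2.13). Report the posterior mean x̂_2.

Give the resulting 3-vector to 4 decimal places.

after S1 (triangulate): (-0.6853, 1.6465, -1.9942)
after S2 (kf_track): (-0.3837, -0.1375, 1.3136)

result = (-0.3837, -0.1375, 1.3136)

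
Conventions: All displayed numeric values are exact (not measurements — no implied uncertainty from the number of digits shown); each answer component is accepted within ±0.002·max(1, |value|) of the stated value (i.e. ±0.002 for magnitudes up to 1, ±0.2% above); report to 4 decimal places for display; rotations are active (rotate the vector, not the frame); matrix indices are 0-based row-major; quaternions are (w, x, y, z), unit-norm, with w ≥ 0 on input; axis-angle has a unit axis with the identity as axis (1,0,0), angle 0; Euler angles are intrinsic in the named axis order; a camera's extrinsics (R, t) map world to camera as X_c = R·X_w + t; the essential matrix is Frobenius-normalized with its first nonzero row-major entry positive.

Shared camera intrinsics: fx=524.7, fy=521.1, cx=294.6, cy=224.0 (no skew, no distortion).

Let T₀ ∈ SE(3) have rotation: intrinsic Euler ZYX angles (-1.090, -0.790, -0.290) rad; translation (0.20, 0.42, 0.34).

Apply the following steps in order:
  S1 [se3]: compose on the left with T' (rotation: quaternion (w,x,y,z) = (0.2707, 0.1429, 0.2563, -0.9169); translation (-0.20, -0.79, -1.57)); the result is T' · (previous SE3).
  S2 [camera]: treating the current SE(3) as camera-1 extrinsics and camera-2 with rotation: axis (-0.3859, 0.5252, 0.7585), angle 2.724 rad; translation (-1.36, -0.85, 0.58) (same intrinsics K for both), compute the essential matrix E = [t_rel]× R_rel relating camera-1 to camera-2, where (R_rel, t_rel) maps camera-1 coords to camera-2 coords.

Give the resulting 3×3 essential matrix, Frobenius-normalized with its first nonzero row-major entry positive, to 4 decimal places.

matrix = [0.2584 -0.1913 0.5976; -0.3529 -0.4618 -0.1229; 0.1500 0.3844 -0.1281]

after S1 (compose_se3): R=[-0.7076 -0.5921 0.3857; -0.0759 -0.4790 -0.8745; 0.7026 -0.6480 0.2940], t=(-0.1652, -1.3640, -1.5336)
after S2 (essential): [0.2584 -0.1913 0.5976; -0.3529 -0.4618 -0.1229; 0.1500 0.3844 -0.1281]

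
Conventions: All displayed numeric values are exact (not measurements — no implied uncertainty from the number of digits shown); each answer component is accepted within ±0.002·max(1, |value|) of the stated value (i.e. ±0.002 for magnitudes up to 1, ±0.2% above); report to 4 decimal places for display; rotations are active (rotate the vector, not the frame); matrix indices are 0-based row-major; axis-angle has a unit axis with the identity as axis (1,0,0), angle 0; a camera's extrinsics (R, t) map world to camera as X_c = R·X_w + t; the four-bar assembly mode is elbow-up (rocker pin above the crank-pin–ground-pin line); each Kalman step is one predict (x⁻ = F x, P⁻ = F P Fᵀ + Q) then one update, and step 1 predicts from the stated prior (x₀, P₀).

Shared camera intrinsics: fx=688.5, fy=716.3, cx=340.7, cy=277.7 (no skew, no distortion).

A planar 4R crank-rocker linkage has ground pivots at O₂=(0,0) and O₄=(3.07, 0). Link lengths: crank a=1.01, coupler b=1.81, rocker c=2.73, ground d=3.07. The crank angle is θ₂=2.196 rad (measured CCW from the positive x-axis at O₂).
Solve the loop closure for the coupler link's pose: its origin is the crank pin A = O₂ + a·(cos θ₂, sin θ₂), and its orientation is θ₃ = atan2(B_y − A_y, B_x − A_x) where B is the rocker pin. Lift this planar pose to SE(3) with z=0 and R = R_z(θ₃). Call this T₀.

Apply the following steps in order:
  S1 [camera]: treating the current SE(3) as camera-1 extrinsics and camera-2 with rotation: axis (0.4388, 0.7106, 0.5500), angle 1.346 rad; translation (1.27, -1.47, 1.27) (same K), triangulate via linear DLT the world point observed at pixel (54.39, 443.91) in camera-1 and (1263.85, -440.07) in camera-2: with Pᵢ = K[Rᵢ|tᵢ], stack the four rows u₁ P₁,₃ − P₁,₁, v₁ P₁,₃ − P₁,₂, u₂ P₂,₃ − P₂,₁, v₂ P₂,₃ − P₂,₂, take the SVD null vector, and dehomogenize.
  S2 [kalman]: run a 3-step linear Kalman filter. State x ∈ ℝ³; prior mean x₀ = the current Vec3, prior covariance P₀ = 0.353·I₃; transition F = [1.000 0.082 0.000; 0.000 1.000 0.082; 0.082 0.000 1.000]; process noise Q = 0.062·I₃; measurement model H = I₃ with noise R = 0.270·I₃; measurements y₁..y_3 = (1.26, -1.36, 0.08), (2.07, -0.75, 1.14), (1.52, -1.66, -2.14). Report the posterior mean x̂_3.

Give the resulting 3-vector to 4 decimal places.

result = (1.2236, -1.1232, -0.2346)

source (fourbar_fk): coupler pose = R=[0.8607 -0.5091 0.0000; 0.5091 0.8607 0.0000; 0.0000 0.0000 1.0000], t=(-0.5911, 0.8190, 0.0000)
after S1 (triangulate): (-0.3528, -0.2429, 1.8543)
after S2 (kf_track): (1.2236, -1.1232, -0.2346)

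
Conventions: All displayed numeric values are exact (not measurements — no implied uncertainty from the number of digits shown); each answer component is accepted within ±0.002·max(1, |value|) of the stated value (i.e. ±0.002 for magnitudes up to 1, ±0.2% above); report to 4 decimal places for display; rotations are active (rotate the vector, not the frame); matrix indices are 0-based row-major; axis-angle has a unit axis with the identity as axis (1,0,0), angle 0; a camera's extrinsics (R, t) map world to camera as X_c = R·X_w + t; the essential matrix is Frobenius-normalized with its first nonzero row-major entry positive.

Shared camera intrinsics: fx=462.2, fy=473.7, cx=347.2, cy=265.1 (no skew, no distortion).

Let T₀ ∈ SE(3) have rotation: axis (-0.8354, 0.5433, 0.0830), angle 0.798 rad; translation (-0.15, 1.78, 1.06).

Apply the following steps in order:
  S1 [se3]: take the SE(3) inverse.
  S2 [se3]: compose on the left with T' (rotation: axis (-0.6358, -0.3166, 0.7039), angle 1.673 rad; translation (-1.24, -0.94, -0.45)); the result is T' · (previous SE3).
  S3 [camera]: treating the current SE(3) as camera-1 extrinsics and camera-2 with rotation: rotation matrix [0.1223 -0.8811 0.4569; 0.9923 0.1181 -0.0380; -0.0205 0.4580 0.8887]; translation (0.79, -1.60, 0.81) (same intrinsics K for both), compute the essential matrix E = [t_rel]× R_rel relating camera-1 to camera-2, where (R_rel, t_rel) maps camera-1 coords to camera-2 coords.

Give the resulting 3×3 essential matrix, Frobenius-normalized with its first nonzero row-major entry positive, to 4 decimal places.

after S1 (invert_se3): R=[0.9088 -0.0776 -0.4099; -0.1964 0.7873 -0.5845; 0.3681 0.6117 0.7002], t=(0.7089, -0.8112, -1.7759)
after S2 (compose_se3): R=[0.1087 -0.8977 -0.4271; 0.9787 0.1718 -0.1120; 0.1739 -0.4058 0.8973], t=(0.8268, -0.9803, -0.6526)
after S3 (essential): [0.1477 -0.6197 -0.1791; 0.5816 -0.0420 0.3459; 0.1267 0.2315 0.1808]

matrix = [0.1477 -0.6197 -0.1791; 0.5816 -0.0420 0.3459; 0.1267 0.2315 0.1808]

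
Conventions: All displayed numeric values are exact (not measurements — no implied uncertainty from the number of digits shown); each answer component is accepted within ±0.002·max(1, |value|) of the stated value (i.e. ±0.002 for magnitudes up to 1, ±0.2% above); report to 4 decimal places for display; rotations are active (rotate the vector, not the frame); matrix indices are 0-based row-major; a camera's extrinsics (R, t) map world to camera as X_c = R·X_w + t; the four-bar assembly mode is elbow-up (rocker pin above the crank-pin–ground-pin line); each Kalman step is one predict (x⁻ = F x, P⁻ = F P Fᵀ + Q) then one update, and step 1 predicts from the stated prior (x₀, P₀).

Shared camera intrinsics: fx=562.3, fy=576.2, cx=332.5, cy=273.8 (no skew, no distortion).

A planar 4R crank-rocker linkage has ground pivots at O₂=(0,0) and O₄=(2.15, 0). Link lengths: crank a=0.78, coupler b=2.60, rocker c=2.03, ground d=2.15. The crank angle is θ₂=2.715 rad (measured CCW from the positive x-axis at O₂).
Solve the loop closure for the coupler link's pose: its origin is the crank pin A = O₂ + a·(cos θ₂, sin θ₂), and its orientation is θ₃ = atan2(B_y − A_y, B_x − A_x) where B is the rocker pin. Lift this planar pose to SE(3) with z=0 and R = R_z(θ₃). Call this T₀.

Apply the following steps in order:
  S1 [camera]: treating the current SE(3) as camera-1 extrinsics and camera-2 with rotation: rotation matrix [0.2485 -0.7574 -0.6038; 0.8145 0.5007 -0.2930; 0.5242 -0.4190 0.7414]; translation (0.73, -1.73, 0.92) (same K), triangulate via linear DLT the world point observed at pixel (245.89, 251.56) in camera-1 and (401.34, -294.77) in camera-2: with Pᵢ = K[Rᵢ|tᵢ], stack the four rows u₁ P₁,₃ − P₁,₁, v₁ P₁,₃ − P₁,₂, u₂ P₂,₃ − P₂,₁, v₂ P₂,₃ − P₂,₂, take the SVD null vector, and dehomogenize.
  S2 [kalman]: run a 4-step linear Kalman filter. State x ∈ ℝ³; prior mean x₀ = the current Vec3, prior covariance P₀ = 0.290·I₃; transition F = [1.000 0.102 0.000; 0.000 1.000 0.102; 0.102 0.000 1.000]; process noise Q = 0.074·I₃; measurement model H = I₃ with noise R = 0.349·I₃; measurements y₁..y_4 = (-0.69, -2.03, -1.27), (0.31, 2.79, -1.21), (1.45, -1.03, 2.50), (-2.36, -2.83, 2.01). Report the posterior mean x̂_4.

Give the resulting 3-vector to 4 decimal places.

result = (-0.5847, -1.1046, 1.1081)

source (fourbar_fk): coupler pose = R=[0.8019 -0.5975 0.0000; 0.5975 0.8019 0.0000; 0.0000 0.0000 1.0000], t=(-0.7101, 0.3227, 0.0000)
after S1 (triangulate): (0.1525, -0.5897, 1.5289)
after S2 (kf_track): (-0.5847, -1.1046, 1.1081)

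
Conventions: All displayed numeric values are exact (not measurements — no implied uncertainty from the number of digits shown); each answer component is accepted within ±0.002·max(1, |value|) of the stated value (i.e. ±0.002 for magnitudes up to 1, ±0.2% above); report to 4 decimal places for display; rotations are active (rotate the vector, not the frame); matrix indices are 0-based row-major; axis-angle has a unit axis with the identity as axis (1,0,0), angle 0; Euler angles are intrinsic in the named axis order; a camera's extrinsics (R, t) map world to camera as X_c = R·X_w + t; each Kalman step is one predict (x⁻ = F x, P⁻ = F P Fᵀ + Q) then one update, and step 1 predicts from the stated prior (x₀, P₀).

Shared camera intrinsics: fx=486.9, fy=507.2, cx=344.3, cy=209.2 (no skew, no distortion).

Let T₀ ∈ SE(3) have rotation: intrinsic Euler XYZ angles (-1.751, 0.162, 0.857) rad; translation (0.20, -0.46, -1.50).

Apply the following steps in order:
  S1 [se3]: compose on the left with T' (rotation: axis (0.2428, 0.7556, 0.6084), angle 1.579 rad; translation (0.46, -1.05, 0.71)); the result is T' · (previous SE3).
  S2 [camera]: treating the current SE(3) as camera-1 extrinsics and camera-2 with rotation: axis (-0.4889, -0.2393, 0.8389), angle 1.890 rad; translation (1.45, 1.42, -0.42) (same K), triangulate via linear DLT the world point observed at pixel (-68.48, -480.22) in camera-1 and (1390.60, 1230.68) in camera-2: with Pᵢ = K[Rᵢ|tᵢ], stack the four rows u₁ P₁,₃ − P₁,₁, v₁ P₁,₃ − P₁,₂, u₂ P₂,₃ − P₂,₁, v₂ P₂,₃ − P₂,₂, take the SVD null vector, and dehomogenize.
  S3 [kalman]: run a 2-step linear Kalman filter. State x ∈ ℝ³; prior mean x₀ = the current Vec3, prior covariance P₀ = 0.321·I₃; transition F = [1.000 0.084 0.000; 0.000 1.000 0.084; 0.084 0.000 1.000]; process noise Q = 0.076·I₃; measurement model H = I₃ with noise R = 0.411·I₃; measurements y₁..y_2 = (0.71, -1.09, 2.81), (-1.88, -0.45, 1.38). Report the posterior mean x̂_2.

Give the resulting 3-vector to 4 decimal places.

after S1 (compose_se3): R=[-0.5211 -0.6417 -0.5628; 0.2169 -0.7373 0.6398; -0.8255 0.2113 0.5233], t=(-0.6917, -1.4834, -0.2836)
after S2 (triangulate): (-0.7772, -0.1714, 0.8054)
after S3 (kf_track): (-0.8170, -0.4536, 1.5705)

result = (-0.8170, -0.4536, 1.5705)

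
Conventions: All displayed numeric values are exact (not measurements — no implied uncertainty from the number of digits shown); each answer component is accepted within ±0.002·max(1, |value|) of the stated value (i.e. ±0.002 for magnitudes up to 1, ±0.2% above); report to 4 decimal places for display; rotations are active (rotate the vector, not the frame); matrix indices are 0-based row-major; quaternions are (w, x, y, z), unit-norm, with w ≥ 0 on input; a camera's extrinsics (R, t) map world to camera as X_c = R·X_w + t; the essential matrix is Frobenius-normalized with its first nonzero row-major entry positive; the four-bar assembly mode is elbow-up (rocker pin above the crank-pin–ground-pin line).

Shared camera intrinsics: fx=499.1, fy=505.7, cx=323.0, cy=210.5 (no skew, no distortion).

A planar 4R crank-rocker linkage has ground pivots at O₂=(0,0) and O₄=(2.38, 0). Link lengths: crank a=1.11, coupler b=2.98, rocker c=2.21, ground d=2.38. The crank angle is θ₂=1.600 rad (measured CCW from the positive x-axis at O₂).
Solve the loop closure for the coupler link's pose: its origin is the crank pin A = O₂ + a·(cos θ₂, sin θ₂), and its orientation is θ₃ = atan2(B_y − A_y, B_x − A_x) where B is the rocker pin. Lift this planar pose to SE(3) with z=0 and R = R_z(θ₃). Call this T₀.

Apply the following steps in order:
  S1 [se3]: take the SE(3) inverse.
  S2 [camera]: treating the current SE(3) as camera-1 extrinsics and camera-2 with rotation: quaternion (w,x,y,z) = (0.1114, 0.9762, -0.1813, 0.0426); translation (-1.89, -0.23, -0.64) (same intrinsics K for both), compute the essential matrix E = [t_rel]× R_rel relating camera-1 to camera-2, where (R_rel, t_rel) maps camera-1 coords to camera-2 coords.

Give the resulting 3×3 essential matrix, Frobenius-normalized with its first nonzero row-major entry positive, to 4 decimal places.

matrix = [0.1336 0.1280 -0.2910; -0.0336 -0.1641 0.6046; -0.6408 -0.2281 -0.1578]

source (fourbar_fk): coupler pose = R=[0.9334 -0.3589 0.0000; 0.3589 0.9334 0.0000; 0.0000 0.0000 1.0000], t=(-0.0324, 1.1095, 0.0000)
after S1 (invert_se3): R=[0.9334 0.3589 0.0000; -0.3589 0.9334 0.0000; 0.0000 0.0000 1.0000], t=(-0.3679, -1.0472, 0.0000)
after S2 (essential): [0.1336 0.1280 -0.2910; -0.0336 -0.1641 0.6046; -0.6408 -0.2281 -0.1578]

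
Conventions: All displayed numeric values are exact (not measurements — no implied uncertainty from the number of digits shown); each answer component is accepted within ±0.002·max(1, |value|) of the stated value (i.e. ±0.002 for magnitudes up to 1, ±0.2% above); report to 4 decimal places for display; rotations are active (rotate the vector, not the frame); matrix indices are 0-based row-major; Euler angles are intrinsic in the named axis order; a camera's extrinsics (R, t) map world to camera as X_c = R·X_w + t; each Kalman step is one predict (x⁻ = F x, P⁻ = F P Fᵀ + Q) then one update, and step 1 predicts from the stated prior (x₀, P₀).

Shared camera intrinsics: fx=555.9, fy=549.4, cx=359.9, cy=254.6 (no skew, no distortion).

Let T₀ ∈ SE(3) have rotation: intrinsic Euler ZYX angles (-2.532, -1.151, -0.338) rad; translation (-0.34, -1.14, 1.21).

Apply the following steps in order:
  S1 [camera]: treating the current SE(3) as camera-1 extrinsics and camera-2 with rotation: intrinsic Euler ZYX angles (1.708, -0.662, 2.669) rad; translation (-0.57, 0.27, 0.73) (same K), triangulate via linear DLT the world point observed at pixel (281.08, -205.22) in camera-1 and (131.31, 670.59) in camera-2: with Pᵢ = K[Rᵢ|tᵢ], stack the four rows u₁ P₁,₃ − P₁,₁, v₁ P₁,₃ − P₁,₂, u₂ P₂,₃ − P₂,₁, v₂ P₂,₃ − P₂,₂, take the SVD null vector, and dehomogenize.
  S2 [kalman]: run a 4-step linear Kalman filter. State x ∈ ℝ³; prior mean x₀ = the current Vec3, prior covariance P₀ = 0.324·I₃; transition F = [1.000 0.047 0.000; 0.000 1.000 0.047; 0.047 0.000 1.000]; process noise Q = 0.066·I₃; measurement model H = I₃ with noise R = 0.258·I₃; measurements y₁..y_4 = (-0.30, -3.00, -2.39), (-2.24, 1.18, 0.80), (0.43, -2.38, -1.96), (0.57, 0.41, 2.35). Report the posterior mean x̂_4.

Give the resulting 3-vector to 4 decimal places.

after S1 (triangulate): (0.3906, 0.1826, 0.2089)
after S2 (kf_track): (-0.0415, -0.5668, 0.3271)

result = (-0.0415, -0.5668, 0.3271)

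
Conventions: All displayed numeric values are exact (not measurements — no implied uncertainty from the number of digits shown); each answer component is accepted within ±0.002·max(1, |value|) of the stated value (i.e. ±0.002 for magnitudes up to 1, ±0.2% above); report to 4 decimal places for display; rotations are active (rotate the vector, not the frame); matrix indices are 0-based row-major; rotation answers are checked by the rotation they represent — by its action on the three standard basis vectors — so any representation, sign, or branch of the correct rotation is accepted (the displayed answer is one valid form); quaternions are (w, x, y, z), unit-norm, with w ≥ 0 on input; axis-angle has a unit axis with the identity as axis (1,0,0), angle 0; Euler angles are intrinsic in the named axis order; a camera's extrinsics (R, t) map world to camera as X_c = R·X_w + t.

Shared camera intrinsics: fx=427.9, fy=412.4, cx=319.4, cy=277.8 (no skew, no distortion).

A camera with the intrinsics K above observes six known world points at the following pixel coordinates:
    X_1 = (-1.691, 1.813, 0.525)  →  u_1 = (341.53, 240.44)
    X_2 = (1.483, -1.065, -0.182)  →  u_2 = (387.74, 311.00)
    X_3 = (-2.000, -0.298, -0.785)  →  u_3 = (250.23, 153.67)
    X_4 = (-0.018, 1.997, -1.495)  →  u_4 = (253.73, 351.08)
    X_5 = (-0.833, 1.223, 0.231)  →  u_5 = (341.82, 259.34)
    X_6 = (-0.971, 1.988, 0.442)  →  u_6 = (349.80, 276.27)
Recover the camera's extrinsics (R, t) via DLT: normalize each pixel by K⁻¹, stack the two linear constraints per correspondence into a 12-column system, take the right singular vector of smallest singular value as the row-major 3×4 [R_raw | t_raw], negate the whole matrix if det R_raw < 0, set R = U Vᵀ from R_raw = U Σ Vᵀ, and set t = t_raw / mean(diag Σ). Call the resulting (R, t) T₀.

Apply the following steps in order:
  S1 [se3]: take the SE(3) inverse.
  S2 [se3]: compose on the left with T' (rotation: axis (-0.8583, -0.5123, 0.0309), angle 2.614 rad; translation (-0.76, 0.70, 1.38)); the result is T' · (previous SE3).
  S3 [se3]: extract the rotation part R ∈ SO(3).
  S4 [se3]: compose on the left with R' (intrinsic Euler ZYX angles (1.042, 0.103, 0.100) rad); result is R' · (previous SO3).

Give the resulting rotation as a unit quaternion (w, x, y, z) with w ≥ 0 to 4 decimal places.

rotation (quat) = (0.3747, 0.1013, 0.9215, -0.0146)

source (pnp_recover): camera pose = R=[0.2887 0.0234 0.9571; 0.7803 0.5736 -0.2494; -0.5548 0.8188 0.1473], t=(0.3499, -0.3001, 5.3495)
after S1 (invert_se3): R=[0.2887 0.7803 -0.5548; 0.0234 0.5736 0.8188; 0.9571 -0.2494 0.1473], t=(3.1011, -4.2165, -1.1976)
after S2 (compose_se3): R=[-0.1283 0.9350 0.3307; 0.6175 0.3362 -0.7110; -0.7760 0.1130 -0.6205], t=(-2.2035, 4.3885, 5.0050)
after S3 (rot_of_se3): [-0.1283 0.9350 0.3307; 0.6175 0.3362 -0.7110; -0.7760 0.1130 -0.6205]
after S4 (compose_so3): [-0.6987 0.1976 0.6876; 0.1758 0.9790 -0.1028; -0.6935 0.0491 -0.7188]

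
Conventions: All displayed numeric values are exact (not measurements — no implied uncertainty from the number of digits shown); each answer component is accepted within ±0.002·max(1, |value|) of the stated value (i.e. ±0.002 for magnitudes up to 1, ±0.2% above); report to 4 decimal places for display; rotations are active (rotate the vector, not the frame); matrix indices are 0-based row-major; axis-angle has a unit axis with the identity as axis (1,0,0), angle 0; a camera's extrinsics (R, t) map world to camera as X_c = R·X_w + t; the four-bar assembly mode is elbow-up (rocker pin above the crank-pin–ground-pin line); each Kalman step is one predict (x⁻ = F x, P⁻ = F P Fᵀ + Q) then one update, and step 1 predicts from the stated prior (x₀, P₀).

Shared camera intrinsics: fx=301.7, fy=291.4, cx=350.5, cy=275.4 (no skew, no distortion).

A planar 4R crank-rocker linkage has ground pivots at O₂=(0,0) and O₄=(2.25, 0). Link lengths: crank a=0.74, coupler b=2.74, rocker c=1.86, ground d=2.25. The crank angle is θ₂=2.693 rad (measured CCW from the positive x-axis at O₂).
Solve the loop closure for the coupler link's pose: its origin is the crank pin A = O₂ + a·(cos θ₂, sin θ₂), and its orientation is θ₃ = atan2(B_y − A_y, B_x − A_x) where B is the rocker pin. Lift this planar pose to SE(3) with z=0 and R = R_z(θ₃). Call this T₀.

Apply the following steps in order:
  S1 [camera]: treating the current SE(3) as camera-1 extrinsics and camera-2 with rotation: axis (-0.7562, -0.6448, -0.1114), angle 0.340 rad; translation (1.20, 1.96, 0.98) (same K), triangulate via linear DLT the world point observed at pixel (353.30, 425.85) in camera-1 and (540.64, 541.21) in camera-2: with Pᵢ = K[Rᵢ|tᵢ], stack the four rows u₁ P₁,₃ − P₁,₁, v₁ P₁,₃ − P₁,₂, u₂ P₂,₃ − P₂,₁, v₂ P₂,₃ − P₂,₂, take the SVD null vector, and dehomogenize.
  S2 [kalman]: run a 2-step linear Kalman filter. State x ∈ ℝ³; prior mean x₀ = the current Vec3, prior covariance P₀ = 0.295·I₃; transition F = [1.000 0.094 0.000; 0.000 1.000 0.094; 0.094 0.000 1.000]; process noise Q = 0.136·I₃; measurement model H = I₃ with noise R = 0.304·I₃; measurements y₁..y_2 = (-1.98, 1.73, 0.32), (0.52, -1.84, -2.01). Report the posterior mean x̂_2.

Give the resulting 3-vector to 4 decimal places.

result = (-0.1773, -0.4069, -0.6588)

source (fourbar_fk): coupler pose = R=[0.8499 -0.5269 0.0000; 0.5269 0.8499 0.0000; 0.0000 0.0000 1.0000], t=(-0.6668, 0.3209, 0.0000)
after S1 (triangulate): (0.8560, 0.0865, 1.6376)
after S2 (kf_track): (-0.1773, -0.4069, -0.6588)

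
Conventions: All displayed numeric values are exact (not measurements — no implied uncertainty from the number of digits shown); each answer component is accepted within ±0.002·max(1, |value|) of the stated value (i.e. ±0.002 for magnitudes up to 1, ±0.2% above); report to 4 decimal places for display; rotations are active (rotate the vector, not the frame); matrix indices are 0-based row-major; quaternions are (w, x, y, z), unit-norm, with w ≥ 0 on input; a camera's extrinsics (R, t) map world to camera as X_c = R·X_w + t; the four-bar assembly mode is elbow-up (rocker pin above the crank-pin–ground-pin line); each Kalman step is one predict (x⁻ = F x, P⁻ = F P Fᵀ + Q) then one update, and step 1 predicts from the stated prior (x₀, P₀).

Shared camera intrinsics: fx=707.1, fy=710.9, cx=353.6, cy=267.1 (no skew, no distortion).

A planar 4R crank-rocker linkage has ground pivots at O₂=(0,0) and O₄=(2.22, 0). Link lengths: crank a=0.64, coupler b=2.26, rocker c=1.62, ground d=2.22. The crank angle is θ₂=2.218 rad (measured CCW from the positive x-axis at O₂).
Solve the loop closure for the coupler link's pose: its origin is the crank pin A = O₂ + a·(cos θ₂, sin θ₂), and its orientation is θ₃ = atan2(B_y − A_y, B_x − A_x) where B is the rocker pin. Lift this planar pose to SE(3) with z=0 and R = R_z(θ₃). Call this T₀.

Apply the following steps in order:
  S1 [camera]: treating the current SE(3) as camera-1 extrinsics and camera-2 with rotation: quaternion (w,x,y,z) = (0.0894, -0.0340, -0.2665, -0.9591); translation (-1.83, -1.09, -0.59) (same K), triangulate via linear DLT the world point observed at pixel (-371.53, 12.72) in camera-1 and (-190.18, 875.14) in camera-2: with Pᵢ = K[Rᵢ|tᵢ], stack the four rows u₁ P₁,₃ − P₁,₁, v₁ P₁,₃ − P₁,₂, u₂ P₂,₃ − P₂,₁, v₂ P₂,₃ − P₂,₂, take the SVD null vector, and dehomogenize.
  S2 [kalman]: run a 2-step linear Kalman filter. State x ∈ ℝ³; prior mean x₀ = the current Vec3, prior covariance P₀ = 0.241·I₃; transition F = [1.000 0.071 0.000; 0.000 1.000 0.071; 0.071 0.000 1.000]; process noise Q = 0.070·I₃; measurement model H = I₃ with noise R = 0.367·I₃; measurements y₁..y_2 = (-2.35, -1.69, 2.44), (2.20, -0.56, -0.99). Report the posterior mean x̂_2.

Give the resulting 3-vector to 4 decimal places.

result = (-0.4077, -0.6806, 0.7487)

source (fourbar_fk): coupler pose = R=[0.8963 -0.4434 0.0000; 0.4434 0.8963 0.0000; 0.0000 0.0000 1.0000], t=(-0.3859, 0.5106, 0.0000)
after S1 (triangulate): (-1.6088, -0.4140, 1.6035)
after S2 (kf_track): (-0.4077, -0.6806, 0.7487)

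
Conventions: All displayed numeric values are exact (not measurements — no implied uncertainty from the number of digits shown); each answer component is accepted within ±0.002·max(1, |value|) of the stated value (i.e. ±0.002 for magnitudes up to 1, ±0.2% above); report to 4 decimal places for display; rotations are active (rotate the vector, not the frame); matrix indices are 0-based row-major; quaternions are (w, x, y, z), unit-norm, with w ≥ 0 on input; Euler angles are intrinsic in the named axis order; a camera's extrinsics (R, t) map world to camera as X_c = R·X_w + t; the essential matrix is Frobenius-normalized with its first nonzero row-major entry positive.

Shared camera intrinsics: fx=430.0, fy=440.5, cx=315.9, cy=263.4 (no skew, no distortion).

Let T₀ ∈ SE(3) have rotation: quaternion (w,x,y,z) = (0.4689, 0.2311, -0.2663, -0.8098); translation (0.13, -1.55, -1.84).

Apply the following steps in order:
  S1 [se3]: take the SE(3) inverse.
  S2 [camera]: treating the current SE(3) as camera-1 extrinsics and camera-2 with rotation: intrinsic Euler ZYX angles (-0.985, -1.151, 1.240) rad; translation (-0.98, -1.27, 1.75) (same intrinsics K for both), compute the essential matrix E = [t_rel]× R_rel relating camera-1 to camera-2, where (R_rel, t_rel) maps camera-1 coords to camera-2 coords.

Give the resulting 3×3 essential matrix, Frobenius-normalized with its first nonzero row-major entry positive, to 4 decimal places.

after S1 (invert_se3): R=[-0.4534 -0.8825 -0.1246; 0.6364 -0.4184 0.6480; -0.6240 0.2146 0.7513], t=(-1.5382, 0.4611, 1.7962)
after S2 (essential): [0.6127 -0.0846 0.1718; 0.2826 -0.2550 -0.1296; -0.0637 -0.4537 -0.4651]

matrix = [0.6127 -0.0846 0.1718; 0.2826 -0.2550 -0.1296; -0.0637 -0.4537 -0.4651]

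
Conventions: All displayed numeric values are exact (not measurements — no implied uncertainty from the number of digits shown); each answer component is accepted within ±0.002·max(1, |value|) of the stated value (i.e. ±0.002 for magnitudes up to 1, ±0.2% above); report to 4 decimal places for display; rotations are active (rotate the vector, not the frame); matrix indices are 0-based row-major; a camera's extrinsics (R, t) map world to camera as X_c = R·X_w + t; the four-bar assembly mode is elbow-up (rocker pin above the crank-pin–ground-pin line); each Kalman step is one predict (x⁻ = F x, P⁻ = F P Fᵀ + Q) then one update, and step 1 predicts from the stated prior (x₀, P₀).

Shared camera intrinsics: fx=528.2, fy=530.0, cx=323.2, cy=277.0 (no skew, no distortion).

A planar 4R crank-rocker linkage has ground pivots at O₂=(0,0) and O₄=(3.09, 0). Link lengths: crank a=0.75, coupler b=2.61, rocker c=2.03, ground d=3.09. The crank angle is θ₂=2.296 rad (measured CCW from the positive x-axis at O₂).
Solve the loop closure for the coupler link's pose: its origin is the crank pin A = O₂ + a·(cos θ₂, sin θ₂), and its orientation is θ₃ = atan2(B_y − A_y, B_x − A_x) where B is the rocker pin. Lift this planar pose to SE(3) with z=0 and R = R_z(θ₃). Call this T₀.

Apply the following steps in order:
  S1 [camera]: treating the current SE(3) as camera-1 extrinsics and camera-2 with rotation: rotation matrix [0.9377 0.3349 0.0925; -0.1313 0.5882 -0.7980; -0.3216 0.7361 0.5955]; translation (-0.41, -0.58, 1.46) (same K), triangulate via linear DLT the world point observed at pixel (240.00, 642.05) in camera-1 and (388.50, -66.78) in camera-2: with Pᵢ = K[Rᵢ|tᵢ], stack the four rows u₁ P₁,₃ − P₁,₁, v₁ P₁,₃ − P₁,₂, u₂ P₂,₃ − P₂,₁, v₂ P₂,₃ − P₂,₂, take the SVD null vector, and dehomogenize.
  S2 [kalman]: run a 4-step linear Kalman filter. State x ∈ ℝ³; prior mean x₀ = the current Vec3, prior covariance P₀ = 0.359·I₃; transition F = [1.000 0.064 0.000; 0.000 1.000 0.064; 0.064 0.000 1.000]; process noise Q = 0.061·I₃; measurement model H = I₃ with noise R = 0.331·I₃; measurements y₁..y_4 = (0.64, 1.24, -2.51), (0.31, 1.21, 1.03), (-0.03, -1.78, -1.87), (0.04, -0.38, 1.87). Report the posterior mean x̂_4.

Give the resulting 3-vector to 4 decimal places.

result = (0.2144, -0.1779, 0.2394)

source (fourbar_fk): coupler pose = R=[0.9120 -0.4103 0.0000; 0.4103 0.9120 0.0000; 0.0000 0.0000 1.0000], t=(-0.4975, 0.5613, 0.0000)
after S1 (triangulate): (0.4581, 0.4544, 1.6894)
after S2 (kf_track): (0.2144, -0.1779, 0.2394)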